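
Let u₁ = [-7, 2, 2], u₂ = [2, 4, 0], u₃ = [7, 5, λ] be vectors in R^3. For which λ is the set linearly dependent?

The vectors are dependent exactly when the determinant of the matrix with rows u₁, u₂, u₃ vanishes.
The determinant works out to -32*λ - 36.
Solving -32*λ - 36 = 0 yields λ = -9/8.

λ = -9/8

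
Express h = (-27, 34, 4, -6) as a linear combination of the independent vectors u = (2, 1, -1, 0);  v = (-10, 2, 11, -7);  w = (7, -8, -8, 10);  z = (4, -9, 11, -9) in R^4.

h = 4u + 2v - w - 2z

Since u, v, w, z are independent, the coefficients expressing h are uniquely determined by a linear system.
Back-substitution yields (c₁, …, c₄) = (4, 2, -1, -2).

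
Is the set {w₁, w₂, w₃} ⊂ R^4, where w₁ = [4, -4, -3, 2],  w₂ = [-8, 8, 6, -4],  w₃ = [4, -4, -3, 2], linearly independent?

linearly dependent

Two of the vectors are equal, giving an immediate dependence.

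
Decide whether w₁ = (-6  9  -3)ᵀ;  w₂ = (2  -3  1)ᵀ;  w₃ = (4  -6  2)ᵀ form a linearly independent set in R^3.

linearly dependent

One vector is a scalar multiple of another, so the set is dependent.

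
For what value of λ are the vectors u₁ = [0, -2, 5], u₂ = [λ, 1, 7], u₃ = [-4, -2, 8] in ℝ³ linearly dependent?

λ = -38/3

The vectors are dependent exactly when the determinant of the matrix with rows u₁, u₂, u₃ vanishes.
The determinant works out to 6*λ + 76.
Solving 6*λ + 76 = 0 yields λ = -38/3.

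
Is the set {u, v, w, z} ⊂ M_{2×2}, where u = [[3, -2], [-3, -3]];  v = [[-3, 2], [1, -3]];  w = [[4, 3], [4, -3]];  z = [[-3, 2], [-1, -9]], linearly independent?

Take coordinates with respect to the standard basis {E₁₁, E₁₂, E₂₁, E₂₂}.
Form the 4×4 matrix with these as columns; its determinant is 0.
A zero determinant means the columns are linearly dependent.
Indeed u + 2v - z = 0.

linearly dependent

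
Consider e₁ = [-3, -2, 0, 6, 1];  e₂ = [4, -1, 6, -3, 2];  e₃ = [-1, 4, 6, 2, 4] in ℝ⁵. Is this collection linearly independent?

Place the vectors as rows of a 3×5 matrix and reduce to echelon form.
The reduction yields 3 nonzero rows, so the rank is 3.
Since rank = 3 (the number of vectors), the set is linearly independent.

linearly independent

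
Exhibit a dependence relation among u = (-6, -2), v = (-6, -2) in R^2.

u - v = 0

Solve the homogeneous system with u, v as columns by row-reducing the coefficient matrix.
A generator of the null space is (1, -1).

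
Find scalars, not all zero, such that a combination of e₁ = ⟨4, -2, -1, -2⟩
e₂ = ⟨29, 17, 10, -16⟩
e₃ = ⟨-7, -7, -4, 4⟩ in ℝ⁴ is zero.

2e₁ - e₂ - 3e₃ = 0

Write the vectors as columns of a matrix and find a nonzero vector in its null space.
The free variable yields coefficients (2, -1, -3) (any nonzero multiple also works).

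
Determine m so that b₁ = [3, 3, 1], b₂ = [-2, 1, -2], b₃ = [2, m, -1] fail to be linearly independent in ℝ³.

m = 23/4

Place the vectors as rows of a 3×3 matrix; dependence ⇔ determinant zero.
The determinant works out to 4*m - 23.
Setting this to zero gives m = 23/4.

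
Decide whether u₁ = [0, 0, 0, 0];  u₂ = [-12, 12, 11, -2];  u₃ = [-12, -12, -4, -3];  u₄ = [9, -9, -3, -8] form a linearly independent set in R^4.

One of the vectors is the zero vector, so the set is linearly dependent.

linearly dependent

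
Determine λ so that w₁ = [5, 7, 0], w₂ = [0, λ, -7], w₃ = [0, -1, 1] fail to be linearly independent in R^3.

λ = 7

Dependence holds iff the 3×3 matrix [w₁ w₂ w₃] is singular.
Cofactor expansion gives det = 5*λ - 35.
This vanishes exactly when λ = 7.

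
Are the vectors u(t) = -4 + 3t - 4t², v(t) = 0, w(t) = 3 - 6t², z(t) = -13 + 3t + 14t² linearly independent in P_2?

Take coordinates with respect to the standard basis {1, t, t²}.
There are 4 vectors in a 3-dimensional space, so they cannot be linearly independent.

linearly dependent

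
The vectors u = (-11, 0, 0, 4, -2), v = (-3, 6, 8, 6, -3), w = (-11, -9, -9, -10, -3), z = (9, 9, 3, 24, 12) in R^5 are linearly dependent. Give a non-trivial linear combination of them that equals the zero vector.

3u - 3v - 3w - z = 0

Set up α₁u + … + α₄z = 0 and solve the homogeneous system.
One solution (up to scaling) is (3, -3, -3, -1).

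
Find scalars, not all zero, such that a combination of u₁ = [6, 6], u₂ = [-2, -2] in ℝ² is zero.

Write the vectors as columns of a matrix and find a nonzero vector in its null space.
The free variable yields coefficients (1, 3) (any nonzero multiple also works).

u₁ + 3u₂ = 0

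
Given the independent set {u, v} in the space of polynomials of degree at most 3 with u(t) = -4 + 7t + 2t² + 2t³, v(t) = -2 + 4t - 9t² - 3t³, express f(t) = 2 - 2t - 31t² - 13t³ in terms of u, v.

f = -2u + 3v

Work in coordinates with respect to the standard basis {1, t, …, t³}.
Set up the augmented matrix [u | v | f] and row-reduce.
The system has the unique solution (α₁, α₂) = (-2, 3).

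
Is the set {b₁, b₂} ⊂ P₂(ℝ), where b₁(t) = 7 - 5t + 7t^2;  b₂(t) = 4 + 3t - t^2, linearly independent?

Write each element as a coordinate vector in ℝ³ using {1, t, t^2}.
Place the vectors as rows of a 2×3 matrix and reduce to echelon form.
The reduction yields 2 nonzero rows, so the rank is 2.
Since rank = 2 (the number of vectors), the set is linearly independent.

linearly independent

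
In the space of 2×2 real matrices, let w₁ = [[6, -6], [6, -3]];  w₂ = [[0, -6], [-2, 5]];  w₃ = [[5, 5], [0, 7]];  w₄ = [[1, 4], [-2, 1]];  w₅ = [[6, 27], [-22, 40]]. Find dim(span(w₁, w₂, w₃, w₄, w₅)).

Use coordinates relative to {E₁₁, E₁₂, E₂₁, E₂₂}.
Row-reduce the 5×4 matrix with these as rows.
The echelon form has 4 nonzero rows, so the rank is 4.
(With 5 elements in a 4-dimensional space the rank is at most 4.)

dim = 4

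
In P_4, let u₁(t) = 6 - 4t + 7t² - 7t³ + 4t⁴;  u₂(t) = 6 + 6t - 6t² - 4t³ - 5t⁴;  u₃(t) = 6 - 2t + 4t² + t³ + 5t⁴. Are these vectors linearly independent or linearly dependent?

linearly independent

Write each element as a coordinate vector in ℝ⁵ using {1, t, …, t⁴}.
Place the vectors as rows of a 3×5 matrix and reduce to echelon form.
The reduction yields 3 nonzero rows, so the rank is 3.
Since rank = 3 (the number of vectors), the set is linearly independent.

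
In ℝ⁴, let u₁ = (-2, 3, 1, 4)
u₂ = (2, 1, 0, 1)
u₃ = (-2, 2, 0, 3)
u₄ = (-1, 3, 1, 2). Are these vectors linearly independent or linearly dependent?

linearly independent

Form the 4×4 matrix with these as columns; its determinant is -11.
A nonzero determinant means the columns are linearly independent.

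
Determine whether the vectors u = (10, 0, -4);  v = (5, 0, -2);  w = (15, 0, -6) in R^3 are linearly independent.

One vector is a scalar multiple of another, so the set is dependent.

linearly dependent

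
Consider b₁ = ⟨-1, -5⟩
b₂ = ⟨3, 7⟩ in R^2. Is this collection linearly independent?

Row-reduce the matrix whose columns are b₁, b₂.
The reduction yields 2 nonzero rows, so the rank is 2.
Since rank = 2 (the number of vectors), the set is linearly independent.

linearly independent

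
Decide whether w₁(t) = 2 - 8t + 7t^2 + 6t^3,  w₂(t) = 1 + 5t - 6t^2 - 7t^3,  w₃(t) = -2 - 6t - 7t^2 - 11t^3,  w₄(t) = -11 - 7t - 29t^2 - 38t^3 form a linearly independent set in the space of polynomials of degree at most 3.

Take coordinates with respect to the standard basis {1, t, …, t^3}.
The matrix [w₁|w₂|w₃|w₄] has determinant 0.
A zero determinant means the columns are linearly dependent.
Indeed 2w₁ + w₂ - 3w₃ + w₄ = 0.

linearly dependent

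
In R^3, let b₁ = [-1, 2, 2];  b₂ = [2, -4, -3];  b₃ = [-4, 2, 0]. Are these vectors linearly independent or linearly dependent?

linearly independent

The matrix [b₁|b₂|b₃] has determinant -6.
A nonzero determinant means the columns are linearly independent.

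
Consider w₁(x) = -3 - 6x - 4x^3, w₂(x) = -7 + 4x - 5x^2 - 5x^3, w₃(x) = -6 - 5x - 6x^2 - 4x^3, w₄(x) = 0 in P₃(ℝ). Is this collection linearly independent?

linearly dependent

Write each element as a coordinate vector in ℝ⁴ using {1, x, …, x^3}.
One of the vectors is the zero vector, so the set is linearly dependent.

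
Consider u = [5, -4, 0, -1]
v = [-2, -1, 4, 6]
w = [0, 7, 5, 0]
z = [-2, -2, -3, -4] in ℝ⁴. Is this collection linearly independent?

linearly independent

Place the vectors as rows of a 4×4 matrix and reduce to echelon form.
The reduction yields 4 nonzero rows, so the rank is 4.
Since rank = 4 (the number of vectors), the set is linearly independent.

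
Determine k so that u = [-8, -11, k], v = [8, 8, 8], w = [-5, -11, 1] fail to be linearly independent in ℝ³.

Dependence holds iff the 3×3 matrix [u v w] is singular.
The determinant works out to -48*k - 240.
Setting this to zero gives k = -5.

k = -5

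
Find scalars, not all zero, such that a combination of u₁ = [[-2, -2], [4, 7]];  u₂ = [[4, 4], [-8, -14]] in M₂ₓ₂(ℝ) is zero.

Write each element as a vector in ℝ⁴ using {E₁₁, E₁₂, E₂₁, E₂₂}.
Set up α₁u₁ + α₂u₂ = 0 and solve the homogeneous system.
The free variable yields coefficients (2, 1) (any nonzero multiple also works).

2u₁ + u₂ = 0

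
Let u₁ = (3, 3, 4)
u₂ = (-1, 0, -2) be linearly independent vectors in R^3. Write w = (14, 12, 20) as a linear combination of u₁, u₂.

Since u₁, u₂ are independent, the coefficients expressing w are uniquely determined by a linear system.
Back-substitution yields (c₁, c₂) = (4, -2).

w = 4u₁ - 2u₂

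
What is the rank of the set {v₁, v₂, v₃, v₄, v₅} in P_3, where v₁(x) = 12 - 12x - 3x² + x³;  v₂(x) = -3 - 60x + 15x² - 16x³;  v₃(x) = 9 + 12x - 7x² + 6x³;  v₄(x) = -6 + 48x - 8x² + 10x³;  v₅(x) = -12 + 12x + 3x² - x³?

Use coordinates relative to {1, x, …, x³}.
Put the 4×5 matrix [v₁|v₂|v₃|v₄|v₅] into echelon form.
There are 2 pivot columns, so rank = 2.
(With 5 elements in a 4-dimensional space the rank is at most 4.)

rank 2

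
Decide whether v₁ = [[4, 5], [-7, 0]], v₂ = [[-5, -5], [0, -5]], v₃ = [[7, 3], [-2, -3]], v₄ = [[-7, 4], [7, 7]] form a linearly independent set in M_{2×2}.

Take coordinates with respect to the standard basis {E₁₁, E₁₂, E₂₁, E₂₂}.
Row-reduce the matrix whose columns are v₁, v₂, v₃, v₄.
The reduction yields 4 nonzero rows, so the rank is 4.
Since rank = 4 (the number of vectors), the set is linearly independent.

linearly independent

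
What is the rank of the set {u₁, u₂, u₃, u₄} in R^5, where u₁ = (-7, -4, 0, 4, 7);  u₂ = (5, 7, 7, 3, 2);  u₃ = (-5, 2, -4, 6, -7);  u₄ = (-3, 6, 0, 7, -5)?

4

Row-reduce the 4×5 matrix with these as rows.
The echelon form has 4 nonzero rows, so the rank is 4.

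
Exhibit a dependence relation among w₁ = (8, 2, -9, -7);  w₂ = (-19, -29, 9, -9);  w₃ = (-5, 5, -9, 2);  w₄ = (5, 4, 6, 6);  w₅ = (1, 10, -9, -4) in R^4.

w₁ + w₂ + w₃ + 3w₄ + w₅ = 0

Write the vectors as columns of a matrix and find a nonzero vector in its null space.
A generator of the null space is (1, 1, 1, 3, 1).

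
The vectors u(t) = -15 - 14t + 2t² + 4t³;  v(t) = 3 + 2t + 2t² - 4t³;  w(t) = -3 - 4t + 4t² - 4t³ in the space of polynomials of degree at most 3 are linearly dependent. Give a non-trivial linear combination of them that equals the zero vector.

u + 3v - 2w = 0

Write each element as a vector in ℝ⁴ using {1, t, …, t³}.
Row-reduce the matrix with u, v, w as columns; the null space gives the coefficients.
One solution (up to scaling) is (1, 3, -2).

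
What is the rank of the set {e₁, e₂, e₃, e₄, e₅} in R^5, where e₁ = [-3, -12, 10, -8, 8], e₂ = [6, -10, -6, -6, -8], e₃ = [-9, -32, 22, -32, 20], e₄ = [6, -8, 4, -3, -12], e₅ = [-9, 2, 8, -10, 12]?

rank 4

Row-reduce the 5×5 matrix with these as rows.
The echelon form has 4 nonzero rows, so the rank is 4.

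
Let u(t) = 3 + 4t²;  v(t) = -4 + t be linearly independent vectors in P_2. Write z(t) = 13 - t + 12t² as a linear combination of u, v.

Work in coordinates with respect to the standard basis {1, t, t²}.
Write z = c₁u + c₂v and equate components.
The system has the unique solution (c₁, c₂) = (3, -1).

z = 3u - v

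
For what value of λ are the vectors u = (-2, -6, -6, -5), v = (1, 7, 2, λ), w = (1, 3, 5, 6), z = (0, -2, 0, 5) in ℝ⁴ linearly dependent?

λ = -37/4

Dependence holds iff the 4×4 matrix [u v w z] is singular.
The determinant works out to -8*λ - 74.
Setting this to zero gives λ = -37/4.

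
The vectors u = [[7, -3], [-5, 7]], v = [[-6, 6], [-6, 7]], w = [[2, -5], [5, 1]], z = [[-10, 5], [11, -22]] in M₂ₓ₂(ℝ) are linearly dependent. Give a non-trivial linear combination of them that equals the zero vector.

Pass to coordinate vectors relative to the basis {E₁₁, E₁₂, E₂₁, E₂₂}.
Write the vectors as columns of a matrix and find a nonzero vector in its null space.
One solution (up to scaling) is (2, 1, 1, 1).

2u + v + w + z = 0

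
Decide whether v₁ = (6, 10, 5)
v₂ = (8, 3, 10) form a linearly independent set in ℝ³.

Place the vectors as rows of a 2×3 matrix and reduce to echelon form.
The reduction yields 2 nonzero rows, so the rank is 2.
Since rank = 2 (the number of vectors), the set is linearly independent.

linearly independent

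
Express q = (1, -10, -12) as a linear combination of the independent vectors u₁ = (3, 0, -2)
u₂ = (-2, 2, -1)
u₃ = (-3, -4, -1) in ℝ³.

Solve the system with u₁, u₂, u₃ as columns and q as the right-hand side.
The system has the unique solution (a₁, a₂, a₃) = (4, 1, 3).

q = 4u₁ + u₂ + 3u₃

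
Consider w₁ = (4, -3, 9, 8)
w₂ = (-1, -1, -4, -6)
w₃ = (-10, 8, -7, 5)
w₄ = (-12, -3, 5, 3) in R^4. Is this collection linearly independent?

Place the vectors as rows of a 4×4 matrix and reduce to echelon form.
The reduction yields 4 nonzero rows, so the rank is 4.
Since rank = 4 (the number of vectors), the set is linearly independent.

linearly independent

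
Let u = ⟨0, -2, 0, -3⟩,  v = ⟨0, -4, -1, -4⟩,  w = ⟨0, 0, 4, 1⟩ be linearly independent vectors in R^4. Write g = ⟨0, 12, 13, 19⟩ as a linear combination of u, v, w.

Write g = a₁u + … + a₃w and equate components.
Row-reducing the augmented matrix gives the unique coefficients (a₁, a₂, a₃) = (-4, -1, 3).

g = -4u - v + 3w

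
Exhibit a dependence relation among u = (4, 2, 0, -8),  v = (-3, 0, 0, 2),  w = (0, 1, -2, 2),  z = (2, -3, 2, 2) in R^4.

Set up α₁u + … + α₄z = 0 and solve the homogeneous system.
One solution (up to scaling) is (1, 2, 1, 1).

u + 2v + w + z = 0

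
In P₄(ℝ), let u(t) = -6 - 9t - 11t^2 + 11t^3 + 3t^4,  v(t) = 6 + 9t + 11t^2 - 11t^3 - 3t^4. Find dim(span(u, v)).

Pass to coordinate vectors with respect to the basis {1, t, …, t^4}.
Apply Gaussian elimination to the matrix whose rows are u, v.
Reduction leaves 1 leading entry, giving rank 1.

1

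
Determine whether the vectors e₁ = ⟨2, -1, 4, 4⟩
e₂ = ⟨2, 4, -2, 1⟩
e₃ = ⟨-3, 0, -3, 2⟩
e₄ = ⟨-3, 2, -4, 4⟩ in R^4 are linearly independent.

Form the 4×4 matrix with these as columns; its determinant is -61.
A nonzero determinant means the columns are linearly independent.

linearly independent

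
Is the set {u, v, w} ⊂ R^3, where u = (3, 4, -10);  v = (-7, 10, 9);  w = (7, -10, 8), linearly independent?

linearly independent

Place the vectors as rows of a 3×3 matrix and reduce to echelon form.
The reduction yields 3 nonzero rows, so the rank is 3.
Since rank = 3 (the number of vectors), the set is linearly independent.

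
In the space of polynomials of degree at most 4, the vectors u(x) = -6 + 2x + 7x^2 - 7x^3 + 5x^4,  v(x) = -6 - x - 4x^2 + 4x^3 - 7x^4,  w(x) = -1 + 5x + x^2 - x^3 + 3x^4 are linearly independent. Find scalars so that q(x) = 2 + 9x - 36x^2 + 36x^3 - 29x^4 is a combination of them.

q = -4u + 3v + 4w

Identify each element with its coordinate vector in ℝ⁵ via {1, x, …, x^4}.
Solve the system with u, v, w as columns and q as the right-hand side.
Row-reducing the augmented matrix gives the unique coefficients (a₁, a₂, a₃) = (-4, 3, 4).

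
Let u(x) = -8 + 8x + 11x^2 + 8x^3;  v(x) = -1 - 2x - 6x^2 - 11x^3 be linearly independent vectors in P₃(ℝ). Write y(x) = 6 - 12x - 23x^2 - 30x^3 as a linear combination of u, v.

Work in coordinates with respect to the standard basis {1, x, …, x^3}.
Solve the system with u, v as columns and y as the right-hand side.
The system has the unique solution (α₁, α₂) = (-1, 2).

y = -u + 2v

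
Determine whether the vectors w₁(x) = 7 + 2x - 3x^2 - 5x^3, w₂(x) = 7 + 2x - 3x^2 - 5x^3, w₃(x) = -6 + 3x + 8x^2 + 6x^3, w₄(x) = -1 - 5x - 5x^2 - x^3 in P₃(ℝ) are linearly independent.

linearly dependent

Write each element as a coordinate vector in ℝ⁴ using {1, x, …, x^3}.
Row-reduce the matrix whose columns are w₁, w₂, w₃, w₄.
The reduction yields 2 nonzero rows, so the rank is 2.
Since rank 2 < 4, the set is linearly dependent.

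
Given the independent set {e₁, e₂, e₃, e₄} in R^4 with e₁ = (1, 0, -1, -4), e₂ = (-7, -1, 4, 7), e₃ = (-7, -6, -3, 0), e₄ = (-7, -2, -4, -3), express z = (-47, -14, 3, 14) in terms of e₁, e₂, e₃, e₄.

z = 2e₁ + 4e₂ + e₃ + 2e₄

Solve the system with e₁, e₂, e₃, e₄ as columns and z as the right-hand side.
The system has the unique solution (a₁, …, a₄) = (2, 4, 1, 2).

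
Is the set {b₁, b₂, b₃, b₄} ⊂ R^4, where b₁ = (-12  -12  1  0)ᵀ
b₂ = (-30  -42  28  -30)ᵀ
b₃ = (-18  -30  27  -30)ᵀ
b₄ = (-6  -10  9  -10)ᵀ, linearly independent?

Place the vectors as rows of a 4×4 matrix and reduce to echelon form.
The reduction yields 2 nonzero rows, so the rank is 2.
Since rank 2 < 4, the set is linearly dependent.

linearly dependent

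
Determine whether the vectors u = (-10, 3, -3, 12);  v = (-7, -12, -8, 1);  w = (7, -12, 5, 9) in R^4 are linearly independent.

linearly independent

Row-reduce the matrix whose columns are u, v, w.
The reduction yields 3 nonzero rows, so the rank is 3.
Since rank = 3 (the number of vectors), the set is linearly independent.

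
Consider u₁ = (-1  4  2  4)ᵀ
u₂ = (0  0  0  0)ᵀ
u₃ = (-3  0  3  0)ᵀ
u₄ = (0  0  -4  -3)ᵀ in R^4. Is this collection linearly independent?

One of the vectors is the zero vector, so the set is linearly dependent.

linearly dependent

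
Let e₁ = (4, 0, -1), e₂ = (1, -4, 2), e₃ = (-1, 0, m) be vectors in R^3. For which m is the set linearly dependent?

The set is linearly dependent precisely when det[e₁; e₂; e₃] = 0.
Cofactor expansion gives det = 4 - 16*m.
Setting this to zero gives m = 1/4.

m = 1/4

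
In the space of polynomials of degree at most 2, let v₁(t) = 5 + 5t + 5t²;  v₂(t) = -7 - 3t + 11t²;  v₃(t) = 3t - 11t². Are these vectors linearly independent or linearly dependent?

Take coordinates with respect to the standard basis {1, t, t²}.
The matrix [v₁|v₂|v₃] has determinant -490.
A nonzero determinant means the columns are linearly independent.

linearly independent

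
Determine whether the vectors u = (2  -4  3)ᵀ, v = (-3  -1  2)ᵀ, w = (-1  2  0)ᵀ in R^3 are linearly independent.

linearly independent

The matrix [u|v|w] has determinant -21.
A nonzero determinant means the columns are linearly independent.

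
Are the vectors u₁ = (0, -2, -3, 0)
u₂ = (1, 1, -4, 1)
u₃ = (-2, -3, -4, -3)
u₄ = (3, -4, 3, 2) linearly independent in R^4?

Place the vectors as rows of a 4×4 matrix and reduce to echelon form.
The reduction yields 4 nonzero rows, so the rank is 4.
Since rank = 4 (the number of vectors), the set is linearly independent.

linearly independent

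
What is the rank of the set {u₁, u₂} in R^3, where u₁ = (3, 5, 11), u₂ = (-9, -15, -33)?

Apply Gaussian elimination to the matrix whose rows are u₁, u₂.
Exactly 1 pivot survives; hence the rank is 1.

1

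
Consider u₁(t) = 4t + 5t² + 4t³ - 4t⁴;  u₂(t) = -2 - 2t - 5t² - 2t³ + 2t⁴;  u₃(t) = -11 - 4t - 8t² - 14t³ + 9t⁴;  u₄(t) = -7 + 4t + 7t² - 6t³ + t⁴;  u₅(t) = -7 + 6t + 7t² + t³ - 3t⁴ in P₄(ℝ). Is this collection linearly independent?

linearly dependent

Take coordinates with respect to the standard basis {1, t, …, t⁴}.
Place the vectors as rows of a 5×5 matrix and reduce to echelon form.
The reduction yields 4 nonzero rows, so the rank is 4.
Since rank 4 < 5, the set is linearly dependent.
Indeed u₁ - 2u₂ + u₃ - u₄ = 0.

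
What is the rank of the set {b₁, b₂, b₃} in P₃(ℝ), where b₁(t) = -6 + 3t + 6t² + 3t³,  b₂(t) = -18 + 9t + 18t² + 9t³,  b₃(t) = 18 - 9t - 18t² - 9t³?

Pass to coordinate vectors with respect to the basis {1, t, …, t³}.
Apply Gaussian elimination to the matrix whose rows are b₁, b₂, b₃.
The echelon form has 1 nonzero row, so the rank is 1.

rank 1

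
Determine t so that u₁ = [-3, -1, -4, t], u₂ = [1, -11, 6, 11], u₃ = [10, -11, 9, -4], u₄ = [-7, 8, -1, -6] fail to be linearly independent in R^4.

Dependence holds iff the 4×4 matrix [u₁ u₂ u₃ u₄] is singular.
The determinant works out to 6264 - 540*t.
This vanishes exactly when t = 58/5.

t = 58/5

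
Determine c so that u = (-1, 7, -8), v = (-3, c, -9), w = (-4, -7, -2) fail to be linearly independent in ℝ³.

Dependence holds iff the 3×3 matrix [u v w] is singular.
Expanding, det = 105 - 30*c.
Solving 105 - 30*c = 0 yields c = 7/2.

c = 7/2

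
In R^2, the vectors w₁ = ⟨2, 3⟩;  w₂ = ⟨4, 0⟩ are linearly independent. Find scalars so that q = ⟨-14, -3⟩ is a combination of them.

q = -w₁ - 3w₂

Write q = a₁w₁ + a₂w₂ and equate components.
Back-substitution yields (a₁, a₂) = (-1, -3).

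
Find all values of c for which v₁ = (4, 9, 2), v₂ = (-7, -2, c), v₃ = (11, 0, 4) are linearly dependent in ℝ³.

The set is linearly dependent precisely when det[v₁; v₂; v₃] = 0.
Expanding, det = 99*c + 264.
This vanishes exactly when c = -8/3.

c = -8/3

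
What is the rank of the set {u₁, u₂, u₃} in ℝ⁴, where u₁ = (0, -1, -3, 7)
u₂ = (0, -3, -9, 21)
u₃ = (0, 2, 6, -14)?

rank 1

Put the 4×3 matrix [u₁|u₂|u₃] into echelon form.
There is 1 pivot column, so rank = 1.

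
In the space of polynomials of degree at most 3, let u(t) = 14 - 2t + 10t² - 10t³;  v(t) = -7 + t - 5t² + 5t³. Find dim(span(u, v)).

Pass to coordinate vectors with respect to the basis {1, t, …, t³}.
Apply Gaussian elimination to the matrix whose rows are u, v.
There is 1 pivot column, so rank = 1.

dim = 1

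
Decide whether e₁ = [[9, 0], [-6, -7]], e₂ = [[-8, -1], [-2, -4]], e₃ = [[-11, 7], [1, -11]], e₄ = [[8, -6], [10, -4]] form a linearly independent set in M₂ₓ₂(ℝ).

linearly independent

Write each element as a coordinate vector in ℝ⁴ using {E₁₁, E₁₂, E₂₁, E₂₂}.
Form the 4×4 matrix with these as columns; its determinant is -15668.
A nonzero determinant means the columns are linearly independent.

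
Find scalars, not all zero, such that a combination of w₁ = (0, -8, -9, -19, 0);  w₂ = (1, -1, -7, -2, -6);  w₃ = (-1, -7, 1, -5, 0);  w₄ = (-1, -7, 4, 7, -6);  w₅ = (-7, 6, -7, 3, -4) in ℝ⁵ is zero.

w₁ - w₂ - 2w₃ + w₄ = 0

Solve the homogeneous system with w₁, w₂, w₃, w₄, w₅ as columns by row-reducing the coefficient matrix.
A generator of the null space is (1, -1, -2, 1, 0).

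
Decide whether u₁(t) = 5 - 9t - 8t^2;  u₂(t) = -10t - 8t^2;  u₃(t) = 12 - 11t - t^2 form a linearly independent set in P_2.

linearly independent

Take coordinates with respect to the standard basis {1, t, t^2}.
The matrix [u₁|u₂|u₃] has determinant -486.
A nonzero determinant means the columns are linearly independent.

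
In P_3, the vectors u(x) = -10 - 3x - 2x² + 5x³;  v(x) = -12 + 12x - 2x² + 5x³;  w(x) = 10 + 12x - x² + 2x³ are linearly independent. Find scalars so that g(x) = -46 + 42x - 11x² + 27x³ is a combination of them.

Work in coordinates with respect to the standard basis {1, x, …, x³}.
Set up the augmented matrix [u | v | w | g] and row-reduce.
Row-reducing the augmented matrix gives the unique coefficients (a₁, a₂, a₃) = (2, 3, 1).

g = 2u + 3v + w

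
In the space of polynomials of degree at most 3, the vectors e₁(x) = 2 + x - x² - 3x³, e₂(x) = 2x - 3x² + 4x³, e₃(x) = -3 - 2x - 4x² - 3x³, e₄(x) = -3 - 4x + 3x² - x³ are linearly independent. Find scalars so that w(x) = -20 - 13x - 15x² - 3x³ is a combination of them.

Take coordinate vectors relative to {1, x, …, x³}.
Set up the augmented matrix [e₁ | e₂ | e₃ | e₄ | w] and row-reduce.
Back-substitution yields (a₁, …, a₄) = (-1, 2, 4, 2).

w = -e₁ + 2e₂ + 4e₃ + 2e₄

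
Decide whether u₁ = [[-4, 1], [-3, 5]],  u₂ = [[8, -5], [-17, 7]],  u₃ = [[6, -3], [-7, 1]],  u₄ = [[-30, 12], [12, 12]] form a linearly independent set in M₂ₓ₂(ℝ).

linearly dependent

Take coordinates with respect to the standard basis {E₁₁, E₁₂, E₂₁, E₂₂}.
Row-reduce the matrix whose columns are u₁, u₂, u₃, u₄.
The reduction yields 2 nonzero rows, so the rank is 2.
Since rank 2 < 4, the set is linearly dependent.
Indeed u₁ - u₂ + 2u₃ = 0.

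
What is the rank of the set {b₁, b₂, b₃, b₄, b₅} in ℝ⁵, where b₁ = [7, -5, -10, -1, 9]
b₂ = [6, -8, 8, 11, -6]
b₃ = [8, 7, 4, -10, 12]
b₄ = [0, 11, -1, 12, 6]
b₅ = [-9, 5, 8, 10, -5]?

Form the matrix with b₁, b₂, b₃, b₄, b₅ as columns and reduce.
The echelon form has 5 nonzero rows, so the rank is 5.

rank 5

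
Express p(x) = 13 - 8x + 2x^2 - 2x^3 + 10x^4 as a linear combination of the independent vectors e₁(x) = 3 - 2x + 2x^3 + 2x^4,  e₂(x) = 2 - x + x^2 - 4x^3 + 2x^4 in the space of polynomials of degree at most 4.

Identify each element with its coordinate vector in ℝ⁵ via {1, x, …, x^4}.
Set up the augmented matrix [e₁ | e₂ | p] and row-reduce.
The system has the unique solution (α₁, α₂) = (3, 2).

p = 3e₁ + 2e₂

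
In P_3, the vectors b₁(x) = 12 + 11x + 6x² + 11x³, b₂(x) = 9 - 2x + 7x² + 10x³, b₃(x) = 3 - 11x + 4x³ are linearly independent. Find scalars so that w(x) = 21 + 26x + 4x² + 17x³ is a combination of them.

Identify each element with its coordinate vector in ℝ⁴ via {1, x, …, x³}.
Write w = c₁b₁ + … + c₃b₃ and equate components.
The system has the unique solution (c₁, c₂, c₃) = (3, -2, 1).

w = 3b₁ - 2b₂ + b₃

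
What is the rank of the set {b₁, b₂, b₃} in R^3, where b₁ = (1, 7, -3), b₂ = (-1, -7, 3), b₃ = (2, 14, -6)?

Apply Gaussian elimination to the matrix whose rows are b₁, b₂, b₃.
There is 1 pivot column, so rank = 1.

1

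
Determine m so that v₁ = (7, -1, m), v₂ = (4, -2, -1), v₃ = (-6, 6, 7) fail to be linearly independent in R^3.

The set is linearly dependent precisely when det[v₁; v₂; v₃] = 0.
Cofactor expansion gives det = 12*m - 34.
This vanishes exactly when m = 17/6.

m = 17/6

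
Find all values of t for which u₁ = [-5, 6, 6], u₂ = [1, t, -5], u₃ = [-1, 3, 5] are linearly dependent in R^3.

t = -3

Place the vectors as rows of a 3×3 matrix; dependence ⇔ determinant zero.
Expanding, det = -19*t - 57.
This vanishes exactly when t = -3.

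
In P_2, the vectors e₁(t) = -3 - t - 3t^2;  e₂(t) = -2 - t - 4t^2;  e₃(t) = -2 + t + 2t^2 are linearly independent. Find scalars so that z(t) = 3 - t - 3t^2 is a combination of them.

z = -e₁ + e₂ - e₃

Work in coordinates with respect to the standard basis {1, t, t^2}.
Set up the augmented matrix [e₁ | e₂ | e₃ | z] and row-reduce.
Back-substitution yields (a₁, a₂, a₃) = (-1, 1, -1).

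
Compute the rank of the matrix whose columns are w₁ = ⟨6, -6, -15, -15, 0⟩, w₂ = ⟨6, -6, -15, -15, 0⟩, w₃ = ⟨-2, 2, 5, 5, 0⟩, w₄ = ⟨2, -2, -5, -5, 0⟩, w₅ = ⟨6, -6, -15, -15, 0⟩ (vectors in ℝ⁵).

rank 1

Row-reduce the 5×5 matrix with these as rows.
Reduction leaves 1 leading entry, giving rank 1.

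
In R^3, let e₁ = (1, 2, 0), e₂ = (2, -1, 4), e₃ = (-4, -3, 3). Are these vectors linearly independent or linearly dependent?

linearly independent

Row-reduce the matrix whose columns are e₁, e₂, e₃.
The reduction yields 3 nonzero rows, so the rank is 3.
Since rank = 3 (the number of vectors), the set is linearly independent.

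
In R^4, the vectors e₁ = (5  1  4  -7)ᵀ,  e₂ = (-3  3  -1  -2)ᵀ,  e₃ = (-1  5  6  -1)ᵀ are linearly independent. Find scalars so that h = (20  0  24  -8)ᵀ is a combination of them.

h = 2e₁ - 4e₂ + 2e₃

Write h = α₁e₁ + … + α₃e₃ and equate components.
The system has the unique solution (α₁, α₂, α₃) = (2, -4, 2).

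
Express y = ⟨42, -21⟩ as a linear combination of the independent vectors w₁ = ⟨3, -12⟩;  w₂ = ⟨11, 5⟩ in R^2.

Set up the augmented matrix [w₁ | w₂ | y] and row-reduce.
Row-reducing the augmented matrix gives the unique coefficients (α₁, α₂) = (3, 3).

y = 3w₁ + 3w₂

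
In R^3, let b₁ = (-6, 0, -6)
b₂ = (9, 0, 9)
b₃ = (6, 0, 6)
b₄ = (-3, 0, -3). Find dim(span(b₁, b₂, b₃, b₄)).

Form the matrix with b₁, b₂, b₃, b₄ as columns and reduce.
Exactly 1 pivot survives; hence the rank is 1.
(With 4 elements in a 3-dimensional space the rank is at most 3.)

dim = 1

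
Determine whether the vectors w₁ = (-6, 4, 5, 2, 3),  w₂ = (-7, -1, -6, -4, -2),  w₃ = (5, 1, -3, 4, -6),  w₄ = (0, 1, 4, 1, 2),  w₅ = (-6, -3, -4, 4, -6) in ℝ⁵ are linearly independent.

Form the 5×5 matrix with these as columns; its determinant is -2173.
A nonzero determinant means the columns are linearly independent.

linearly independent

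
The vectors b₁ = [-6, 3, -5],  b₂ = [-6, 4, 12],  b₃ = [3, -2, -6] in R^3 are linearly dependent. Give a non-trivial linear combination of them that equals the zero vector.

b₂ + 2b₃ = 0

Solve the homogeneous system with b₁, b₂, b₃ as columns by row-reducing the coefficient matrix.
A generator of the null space is (0, 1, 2).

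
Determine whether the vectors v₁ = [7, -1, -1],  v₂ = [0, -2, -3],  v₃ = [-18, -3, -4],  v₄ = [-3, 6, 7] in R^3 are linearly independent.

linearly dependent

There are 4 vectors in a 3-dimensional space, so they cannot be linearly independent.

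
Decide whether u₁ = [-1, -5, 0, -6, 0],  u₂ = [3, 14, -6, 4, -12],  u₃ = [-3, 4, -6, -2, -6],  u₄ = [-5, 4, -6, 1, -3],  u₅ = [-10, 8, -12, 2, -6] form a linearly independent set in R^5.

One vector is a scalar multiple of another, so the set is dependent.

linearly dependent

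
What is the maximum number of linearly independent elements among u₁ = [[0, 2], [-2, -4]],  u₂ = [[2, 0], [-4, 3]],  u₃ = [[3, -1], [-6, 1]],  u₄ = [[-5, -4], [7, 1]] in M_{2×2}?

Pass to coordinate vectors with respect to the basis {E₁₁, E₁₂, E₂₁, E₂₂}.
Put the 4×4 matrix [u₁|u₂|u₃|u₄] into echelon form.
Exactly 4 pivots survive; hence the rank is 4.

4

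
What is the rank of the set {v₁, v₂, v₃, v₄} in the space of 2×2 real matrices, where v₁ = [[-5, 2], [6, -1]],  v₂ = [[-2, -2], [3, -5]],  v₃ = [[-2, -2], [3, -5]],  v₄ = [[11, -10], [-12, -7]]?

2

Pass to coordinate vectors with respect to the basis {E₁₁, E₁₂, E₂₁, E₂₂}.
Row-reduce the 4×4 matrix with these as rows.
There are 2 pivot columns, so rank = 2.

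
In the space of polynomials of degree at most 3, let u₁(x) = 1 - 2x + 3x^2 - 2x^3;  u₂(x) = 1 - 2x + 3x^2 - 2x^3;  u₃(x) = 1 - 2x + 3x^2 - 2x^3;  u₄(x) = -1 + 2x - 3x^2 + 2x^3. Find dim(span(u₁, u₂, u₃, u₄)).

dim = 1

Represent each element by its coordinate vector in ℝ⁴.
Form the matrix with u₁, u₂, u₃, u₄ as columns and reduce.
The echelon form has 1 nonzero row, so the rank is 1.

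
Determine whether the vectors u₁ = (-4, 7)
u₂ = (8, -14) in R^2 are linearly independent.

linearly dependent

Row-reduce the matrix whose columns are u₁, u₂.
The reduction yields 1 nonzero row, so the rank is 1.
Since rank 1 < 2, the set is linearly dependent.
Indeed 2u₁ + u₂ = 0.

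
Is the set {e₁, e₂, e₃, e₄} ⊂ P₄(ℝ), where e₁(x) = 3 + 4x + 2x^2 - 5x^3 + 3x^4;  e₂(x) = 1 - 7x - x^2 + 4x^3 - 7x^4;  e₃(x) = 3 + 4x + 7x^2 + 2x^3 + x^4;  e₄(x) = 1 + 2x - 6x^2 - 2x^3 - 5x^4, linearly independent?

Write each element as a coordinate vector in ℝ⁵ using {1, x, …, x^4}.
Place the vectors as rows of a 4×5 matrix and reduce to echelon form.
The reduction yields 4 nonzero rows, so the rank is 4.
Since rank = 4 (the number of vectors), the set is linearly independent.

linearly independent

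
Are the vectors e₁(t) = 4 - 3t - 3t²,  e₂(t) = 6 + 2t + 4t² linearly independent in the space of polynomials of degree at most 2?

Write each element as a coordinate vector in ℝ³ using {1, t, t²}.
Row-reduce the matrix whose columns are e₁, e₂.
The reduction yields 2 nonzero rows, so the rank is 2.
Since rank = 2 (the number of vectors), the set is linearly independent.

linearly independent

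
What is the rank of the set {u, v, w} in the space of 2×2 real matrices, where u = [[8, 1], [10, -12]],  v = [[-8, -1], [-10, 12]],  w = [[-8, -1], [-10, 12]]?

Pass to coordinate vectors with respect to the basis {E₁₁, E₁₂, E₂₁, E₂₂}.
Form the matrix with u, v, w as columns and reduce.
Reduction leaves 1 leading entry, giving rank 1.

rank 1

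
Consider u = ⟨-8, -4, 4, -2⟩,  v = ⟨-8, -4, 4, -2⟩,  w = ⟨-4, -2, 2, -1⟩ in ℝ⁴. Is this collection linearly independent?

Row-reduce the matrix whose columns are u, v, w.
The reduction yields 1 nonzero row, so the rank is 1.
Since rank 1 < 3, the set is linearly dependent.

linearly dependent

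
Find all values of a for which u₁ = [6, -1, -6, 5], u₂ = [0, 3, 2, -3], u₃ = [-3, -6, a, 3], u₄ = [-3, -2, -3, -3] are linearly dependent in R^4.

The set is linearly dependent precisely when det[u₁; u₂; u₃; u₄] = 0.
Expanding, det = -54*a - 150.
Setting this to zero gives a = -25/9.

a = -25/9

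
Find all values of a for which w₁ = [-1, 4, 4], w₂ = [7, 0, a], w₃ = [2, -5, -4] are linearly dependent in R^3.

a = 28/3

The set is linearly dependent precisely when det[w₁; w₂; w₃] = 0.
Cofactor expansion gives det = 3*a - 28.
Setting this to zero gives a = 28/3.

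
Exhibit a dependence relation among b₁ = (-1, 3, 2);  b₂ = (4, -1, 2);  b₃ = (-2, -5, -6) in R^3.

Set up α₁b₁ + … + α₃b₃ = 0 and solve the homogeneous system.
A generator of the null space is (2, 1, 1).

2b₁ + b₂ + b₃ = 0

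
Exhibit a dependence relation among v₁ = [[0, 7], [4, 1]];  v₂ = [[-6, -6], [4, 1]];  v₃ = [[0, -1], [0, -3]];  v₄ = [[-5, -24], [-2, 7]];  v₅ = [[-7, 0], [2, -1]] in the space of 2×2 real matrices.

Pass to coordinate vectors relative to the basis {E₁₁, E₁₂, E₂₁, E₂₂}.
Solve the homogeneous system with v₁, v₂, v₃, v₄, v₅ as columns by row-reducing the coefficient matrix.
One solution (up to scaling) is (2, -2, 2, 1, 1).

2v₁ - 2v₂ + 2v₃ + v₄ + v₅ = 0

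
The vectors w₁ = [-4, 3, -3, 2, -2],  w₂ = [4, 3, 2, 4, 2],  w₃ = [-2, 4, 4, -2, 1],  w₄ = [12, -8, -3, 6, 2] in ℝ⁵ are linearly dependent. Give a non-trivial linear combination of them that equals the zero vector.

Set up α₁w₁ + … + α₄w₄ = 0 and solve the homogeneous system.
The free variable yields coefficients (1, -1, 2, 1) (any nonzero multiple also works).

w₁ - w₂ + 2w₃ + w₄ = 0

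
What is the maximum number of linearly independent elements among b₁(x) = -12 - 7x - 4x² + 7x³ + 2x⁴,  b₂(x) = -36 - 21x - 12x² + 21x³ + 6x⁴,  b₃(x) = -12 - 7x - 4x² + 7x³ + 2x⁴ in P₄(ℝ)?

Represent each element by its coordinate vector in ℝ⁵.
Row-reduce the 3×5 matrix with these as rows.
The echelon form has 1 nonzero row, so the rank is 1.

1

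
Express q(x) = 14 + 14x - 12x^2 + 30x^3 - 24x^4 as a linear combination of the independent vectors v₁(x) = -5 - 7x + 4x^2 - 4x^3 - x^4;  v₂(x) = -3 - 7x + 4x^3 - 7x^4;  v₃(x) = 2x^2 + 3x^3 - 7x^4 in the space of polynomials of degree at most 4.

q = -4v₁ + 2v₂ + 2v₃

Identify each element with its coordinate vector in ℝ⁵ via {1, x, …, x^4}.
Set up the augmented matrix [v₁ | v₂ | v₃ | q] and row-reduce.
Back-substitution yields (c₁, c₂, c₃) = (-4, 2, 2).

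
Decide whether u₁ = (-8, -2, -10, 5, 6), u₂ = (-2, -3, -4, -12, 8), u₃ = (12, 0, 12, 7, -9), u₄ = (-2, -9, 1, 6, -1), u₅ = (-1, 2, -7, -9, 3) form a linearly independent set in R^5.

Form the 5×5 matrix with these as columns; its determinant is 40635.
A nonzero determinant means the columns are linearly independent.

linearly independent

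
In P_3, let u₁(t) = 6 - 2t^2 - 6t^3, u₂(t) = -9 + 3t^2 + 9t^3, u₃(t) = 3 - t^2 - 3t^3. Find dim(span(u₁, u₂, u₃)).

Pass to coordinate vectors with respect to the basis {1, t, …, t^3}.
Apply Gaussian elimination to the matrix whose rows are u₁, u₂, u₃.
The echelon form has 1 nonzero row, so the rank is 1.

1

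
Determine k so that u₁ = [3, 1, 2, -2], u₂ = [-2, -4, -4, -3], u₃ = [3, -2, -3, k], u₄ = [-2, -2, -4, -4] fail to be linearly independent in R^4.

k = -47/4

Dependence holds iff the 4×4 matrix [u₁ u₂ u₃ u₄] is singular.
Expanding, det = -16*k - 188.
Solving -16*k - 188 = 0 yields k = -47/4.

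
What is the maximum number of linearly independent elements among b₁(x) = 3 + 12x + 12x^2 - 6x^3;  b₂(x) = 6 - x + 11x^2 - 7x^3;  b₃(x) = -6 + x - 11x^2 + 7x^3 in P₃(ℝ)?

Pass to coordinate vectors with respect to the basis {1, x, …, x^3}.
Apply Gaussian elimination to the matrix whose rows are b₁, b₂, b₃.
The echelon form has 2 nonzero rows, so the rank is 2.

2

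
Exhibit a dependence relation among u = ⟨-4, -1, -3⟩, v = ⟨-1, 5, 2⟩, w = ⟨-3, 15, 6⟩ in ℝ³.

Set up α₁u + … + α₃w = 0 and solve the homogeneous system.
The free variable yields coefficients (0, 3, -1) (any nonzero multiple also works).

3v - w = 0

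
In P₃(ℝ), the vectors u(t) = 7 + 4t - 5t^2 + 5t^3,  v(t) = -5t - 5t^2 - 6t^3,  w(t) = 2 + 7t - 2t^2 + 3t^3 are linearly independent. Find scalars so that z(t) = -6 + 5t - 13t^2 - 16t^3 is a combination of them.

z = -2u + 3v + 4w

Identify each element with its coordinate vector in ℝ⁴ via {1, t, …, t^3}.
Write z = c₁u + … + c₃w and equate components.
The system has the unique solution (c₁, c₂, c₃) = (-2, 3, 4).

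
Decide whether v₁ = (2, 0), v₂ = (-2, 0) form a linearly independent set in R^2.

The matrix [v₁|v₂] has determinant 0.
A zero determinant means the columns are linearly dependent.

linearly dependent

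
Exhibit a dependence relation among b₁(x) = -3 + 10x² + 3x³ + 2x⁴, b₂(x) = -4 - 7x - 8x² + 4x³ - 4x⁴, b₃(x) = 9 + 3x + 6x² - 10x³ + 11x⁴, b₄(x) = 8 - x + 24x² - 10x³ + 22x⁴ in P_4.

2b₁ + b₂ + 2b₃ - b₄ = 0

Pass to coordinate vectors relative to the basis {1, x, …, x⁴}.
Solve the homogeneous system with b₁, b₂, b₃, b₄ as columns by row-reducing the coefficient matrix.
The free variable yields coefficients (2, 1, 2, -1) (any nonzero multiple also works).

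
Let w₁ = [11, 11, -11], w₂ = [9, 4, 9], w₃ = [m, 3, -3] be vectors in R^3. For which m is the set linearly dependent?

Place the vectors as rows of a 3×3 matrix; dependence ⇔ determinant zero.
The determinant works out to 143*m - 429.
Setting this to zero gives m = 3.

m = 3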